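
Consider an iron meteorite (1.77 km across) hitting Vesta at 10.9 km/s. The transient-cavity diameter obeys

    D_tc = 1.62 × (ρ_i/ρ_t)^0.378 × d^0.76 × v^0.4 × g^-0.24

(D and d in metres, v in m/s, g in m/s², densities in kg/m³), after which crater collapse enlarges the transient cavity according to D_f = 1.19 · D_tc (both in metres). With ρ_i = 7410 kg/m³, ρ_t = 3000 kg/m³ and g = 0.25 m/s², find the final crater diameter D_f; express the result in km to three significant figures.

D_f ≈ 45.9 km

In SI: d = 1770 m, v = 10900 m/s.
(ρ_i/ρ_t)^0.378 = (7410/3000)^0.378 = 1.407
d^0.76 = 1770^0.76 = 294.1
v^0.4 = 10900^0.4 = 41.21
g^-0.24 = 0.25^-0.24 = 1.395
D_tc = 1.62 × 1.407 × 294.1 × 41.21 × 1.395 = 38540 m
D_f = 1.19 × 38540 = 45863 m
     = 45.86 km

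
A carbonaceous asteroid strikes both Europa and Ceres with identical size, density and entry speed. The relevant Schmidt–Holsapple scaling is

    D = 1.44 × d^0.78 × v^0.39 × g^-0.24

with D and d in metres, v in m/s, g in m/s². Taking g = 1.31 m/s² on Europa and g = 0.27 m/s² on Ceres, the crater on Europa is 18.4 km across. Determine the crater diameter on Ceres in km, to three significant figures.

All impactor-dependent factors cancel in the ratio, leaving D_Ceres/D_Europa = (g_Ceres/g_Europa)^-0.24.
(0.27/1.31)^-0.24 = 0.2061^-0.24 = 1.461
D_Ceres = 1.461 × 18.4 km = 26.9 km

D ≈ 26.9 km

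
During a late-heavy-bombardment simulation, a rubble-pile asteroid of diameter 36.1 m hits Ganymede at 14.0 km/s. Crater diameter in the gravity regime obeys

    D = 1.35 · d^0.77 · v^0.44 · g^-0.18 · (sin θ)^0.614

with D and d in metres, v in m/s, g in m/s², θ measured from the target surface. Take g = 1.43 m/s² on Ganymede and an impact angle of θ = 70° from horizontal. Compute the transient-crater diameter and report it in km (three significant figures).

D ≈ 1.29 km

In SI units: v = 14000 m/s.
d^0.77 = 36.1^0.77 = 15.82
v^0.44 = 14000^0.44 = 66.73
g^-0.18 = 1.43^-0.18 = 0.9376
(sin 70°)^0.614 = 0.9397^0.614 = 0.9625
D = 1.35 × 15.82 × 66.73 × 0.9376 × 0.9625 = 1286 m
   = 1.286 km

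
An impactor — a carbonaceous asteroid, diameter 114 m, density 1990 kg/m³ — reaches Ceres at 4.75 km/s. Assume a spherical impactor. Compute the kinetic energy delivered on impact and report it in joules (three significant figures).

E ≈ 1.74 × 10^16 J

v = 4750 m/s.
Mass m = (π/6) ρ d³ = (π/6) × 1990 × (114)³ = 1.544 × 10^9 kg
E = ½ m v² = 0.5 × 1.544 × 10^9 × (4750)² = 1.742 × 10^16 J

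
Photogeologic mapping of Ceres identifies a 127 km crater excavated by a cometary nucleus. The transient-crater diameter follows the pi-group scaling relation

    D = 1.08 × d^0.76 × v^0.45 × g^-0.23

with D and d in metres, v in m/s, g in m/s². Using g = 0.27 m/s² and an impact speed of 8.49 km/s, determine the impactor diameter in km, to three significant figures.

d ≈ 14.9 km

Rearranging for d: d = [D / (1.08 · 8490^0.45 · 0.27^-0.23)]^(1/0.76).
D = 127000 m.
8490^0.45 = 58.61
0.27^-0.23 = 1.351
Denominator = 1.08 × 58.61 × 1.351 = 85.52
D / 85.52 = 127000 / 85.52 = 1485
d = 1485^(1/0.76) = 1485^1.3158 = 14906 m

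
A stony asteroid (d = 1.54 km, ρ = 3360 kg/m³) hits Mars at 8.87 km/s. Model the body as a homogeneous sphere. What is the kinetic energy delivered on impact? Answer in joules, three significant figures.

E ≈ 2.53 × 10^20 J

d = 1540 m; v = 8870 m/s.
Mass m = (π/6) ρ d³ = (π/6) × 3360 × (1540)³ = 6.425 × 10^12 kg
E = ½ m v² = 0.5 × 6.425 × 10^12 × (8870)² = 2.527 × 10^20 J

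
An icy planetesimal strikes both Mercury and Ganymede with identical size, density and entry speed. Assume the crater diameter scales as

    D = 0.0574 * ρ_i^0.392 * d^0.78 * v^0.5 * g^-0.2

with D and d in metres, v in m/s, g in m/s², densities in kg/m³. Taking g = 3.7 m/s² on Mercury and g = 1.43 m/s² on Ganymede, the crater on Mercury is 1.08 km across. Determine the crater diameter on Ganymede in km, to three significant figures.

D ≈ 1.31 km

All impactor-dependent factors cancel in the ratio, leaving D_Ganymede/D_Mercury = (g_Ganymede/g_Mercury)^-0.2.
(1.43/3.7)^-0.2 = 0.3865^-0.2 = 1.209
D_Ganymede = 1.209 × 1.08 km = 1.31 km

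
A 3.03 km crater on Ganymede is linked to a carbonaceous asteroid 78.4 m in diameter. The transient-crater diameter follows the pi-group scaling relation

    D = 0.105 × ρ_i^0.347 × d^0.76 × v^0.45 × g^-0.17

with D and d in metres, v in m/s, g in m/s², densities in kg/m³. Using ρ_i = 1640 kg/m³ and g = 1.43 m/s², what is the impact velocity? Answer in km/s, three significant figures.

Rearranging for v: v = [D / (0.105 · 1640^0.347 · 78.4^0.76 · 1.43^-0.17)]^(1/0.45).
D = 3030 m.
1640^0.347 = 13.05
78.4^0.76 = 27.52
1.43^-0.17 = 0.9410
Denominator = 0.105 × 13.05 × 27.52 × 0.9410 = 35.48
D / 35.48 = 3030 / 35.48 = 85.40
v = 85.40^(1/0.45) = 85.40^2.2222 = 19592 m/s

v ≈ 19.6 km/s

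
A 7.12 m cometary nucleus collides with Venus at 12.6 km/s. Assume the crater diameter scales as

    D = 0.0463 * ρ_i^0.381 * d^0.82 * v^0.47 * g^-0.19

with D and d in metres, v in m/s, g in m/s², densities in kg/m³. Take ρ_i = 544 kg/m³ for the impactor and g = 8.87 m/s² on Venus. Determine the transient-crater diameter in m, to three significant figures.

In SI units: v = 12600 m/s.
ρ_i^0.381 = 544^0.381 = 11.02
d^0.82 = 7.12^0.82 = 5.001
v^0.47 = 12600^0.47 = 84.56
g^-0.19 = 8.87^-0.19 = 0.6605
D = 0.0463 × 11.02 × 5.001 × 84.56 × 0.6605 = 142.5 m

D ≈ 143 m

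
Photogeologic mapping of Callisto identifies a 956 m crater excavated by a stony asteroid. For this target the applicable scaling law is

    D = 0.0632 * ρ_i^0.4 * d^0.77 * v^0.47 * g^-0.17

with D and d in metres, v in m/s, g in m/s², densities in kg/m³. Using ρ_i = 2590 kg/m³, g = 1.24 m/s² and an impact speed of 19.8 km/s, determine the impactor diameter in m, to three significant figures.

Rearranging for d: d = [D / (0.0632 · 2590^0.4 · 19800^0.47 · 1.24^-0.17)]^(1/0.77).
2590^0.4 = 23.19
19800^0.47 = 104.6
1.24^-0.17 = 0.9641
Denominator = 0.0632 × 23.19 × 104.6 × 0.9641 = 147.8
D / 147.8 = 956 / 147.8 = 6.468
d = 6.468^(1/0.77) = 6.468^1.2987 = 11.30 m

d ≈ 11.3 m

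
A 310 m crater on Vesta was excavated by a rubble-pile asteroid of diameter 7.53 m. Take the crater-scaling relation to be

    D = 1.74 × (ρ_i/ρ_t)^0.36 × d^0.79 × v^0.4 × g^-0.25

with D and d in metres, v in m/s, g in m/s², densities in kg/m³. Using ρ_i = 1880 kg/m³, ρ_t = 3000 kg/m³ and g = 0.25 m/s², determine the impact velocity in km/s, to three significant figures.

Rearranging for v: v = [D / (1.74 · (1880/3000)^0.36 · 7.53^0.79 · 0.25^-0.25)]^(1/0.4).
(1880/3000)^0.36 = 0.8451
7.53^0.79 = 4.928
0.25^-0.25 = 1.414
Denominator = 1.74 × 0.8451 × 4.928 × 1.414 = 10.25
D / 10.25 = 310 / 10.25 = 30.24
v = 30.24^(1/0.4) = 30.24^2.5 = 5029 m/s

v ≈ 5.03 km/s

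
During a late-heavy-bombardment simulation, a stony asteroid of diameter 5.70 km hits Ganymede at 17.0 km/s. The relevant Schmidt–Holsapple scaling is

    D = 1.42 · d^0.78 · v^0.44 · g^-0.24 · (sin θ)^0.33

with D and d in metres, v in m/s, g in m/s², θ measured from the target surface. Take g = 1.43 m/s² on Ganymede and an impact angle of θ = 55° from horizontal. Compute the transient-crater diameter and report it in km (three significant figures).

In SI units: d = 5700 m, v = 17000 m/s.
d^0.78 = 5700^0.78 = 850.3
v^0.44 = 17000^0.44 = 72.68
g^-0.24 = 1.43^-0.24 = 0.9177
(sin 55°)^0.33 = 0.8192^0.33 = 0.9363
D = 1.42 × 850.3 × 72.68 × 0.9177 × 0.9363 = 75403 m
   = 75.40 km

D ≈ 75.4 km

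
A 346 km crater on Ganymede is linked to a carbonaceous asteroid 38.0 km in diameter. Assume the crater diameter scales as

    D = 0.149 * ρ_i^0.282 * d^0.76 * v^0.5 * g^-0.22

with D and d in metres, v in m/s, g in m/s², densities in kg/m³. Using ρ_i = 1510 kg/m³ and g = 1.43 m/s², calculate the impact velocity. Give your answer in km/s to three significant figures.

v ≈ 11.1 km/s

Rearranging for v: v = [D / (0.149 · 1510^0.282 · 38000^0.76 · 1.43^-0.22)]^(1/0.5).
D = 346000 m.
1510^0.282 = 7.879
38000^0.76 = 3024
1.43^-0.22 = 0.9243
Denominator = 0.149 × 7.879 × 3024 × 0.9243 = 3281
D / 3281 = 346000 / 3281 = 105.5
v = 105.5^(1/0.5) = 105.5^2 = 11130 m/s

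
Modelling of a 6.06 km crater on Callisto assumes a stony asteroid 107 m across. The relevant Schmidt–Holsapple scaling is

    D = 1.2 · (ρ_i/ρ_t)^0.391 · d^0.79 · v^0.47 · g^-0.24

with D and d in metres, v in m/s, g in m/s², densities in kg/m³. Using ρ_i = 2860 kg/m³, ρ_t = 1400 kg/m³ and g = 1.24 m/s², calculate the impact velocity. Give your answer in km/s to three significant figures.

v ≈ 18.1 km/s

Rearranging for v: v = [D / (1.2 · (2860/1400)^0.391 · 107^0.79 · 1.24^-0.24)]^(1/0.47).
D = 6060 m.
(2860/1400)^0.391 = 1.322
107^0.79 = 40.11
1.24^-0.24 = 0.9497
Denominator = 1.2 × 1.322 × 40.11 × 0.9497 = 60.43
D / 60.43 = 6060 / 60.43 = 100.3
v = 100.3^(1/0.47) = 100.3^2.1277 = 18120 m/s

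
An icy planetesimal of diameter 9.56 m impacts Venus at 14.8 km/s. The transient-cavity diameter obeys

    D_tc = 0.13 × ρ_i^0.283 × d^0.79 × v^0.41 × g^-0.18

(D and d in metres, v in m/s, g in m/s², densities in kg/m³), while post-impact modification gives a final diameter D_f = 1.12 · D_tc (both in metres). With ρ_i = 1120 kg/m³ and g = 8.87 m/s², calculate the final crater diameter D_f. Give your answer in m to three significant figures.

D_f ≈ 219 m

v = 14800 m/s.
ρ_i^0.283 = 1120^0.283 = 7.293
d^0.79 = 9.56^0.79 = 5.951
v^0.41 = 14800^0.41 = 51.26
g^-0.18 = 8.87^-0.18 = 0.6751
D_tc = 0.13 × 7.293 × 5.951 × 51.26 × 0.6751 = 195.2 m
D_f = 1.12 × 195.2 = 218.6 m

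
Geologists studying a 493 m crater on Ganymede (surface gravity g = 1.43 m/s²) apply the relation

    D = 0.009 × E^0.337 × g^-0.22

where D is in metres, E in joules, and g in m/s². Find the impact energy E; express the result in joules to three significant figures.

E ≈ 1.45 × 10^14 J

Rearranging: E = [D / (0.009 · g^-0.22)]^(1/0.337).
g^-0.22 = 1.43^-0.22 = 0.9243
D / (0.009 × 0.9243) = 493 / (8.319 × 10^-3) = 5.926 × 10^4
E = (5.926 × 10^4)^2.9674 = 1.454 × 10^14 J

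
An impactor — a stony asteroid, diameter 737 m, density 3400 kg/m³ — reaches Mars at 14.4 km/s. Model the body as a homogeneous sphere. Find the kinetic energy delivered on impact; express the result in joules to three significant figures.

E ≈ 7.39 × 10^19 J

v = 14400 m/s.
Mass m = (π/6) ρ d³ = (π/6) × 3400 × (737)³ = 7.127 × 10^11 kg
E = ½ m v² = 0.5 × 7.127 × 10^11 × (14400)² = 7.389 × 10^19 J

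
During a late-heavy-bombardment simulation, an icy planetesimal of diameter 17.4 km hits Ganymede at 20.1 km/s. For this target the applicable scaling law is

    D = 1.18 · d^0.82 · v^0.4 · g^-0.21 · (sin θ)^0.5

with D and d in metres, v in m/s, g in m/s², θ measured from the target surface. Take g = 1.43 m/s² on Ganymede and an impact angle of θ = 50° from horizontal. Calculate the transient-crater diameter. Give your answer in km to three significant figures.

In SI units: d = 17400 m, v = 20100 m/s.
d^0.82 = 17400^0.82 = 3001
v^0.4 = 20100^0.4 = 52.64
g^-0.21 = 1.43^-0.21 = 0.9276
(sin 50°)^0.5 = 0.7660^0.5 = 0.8752
D = 1.18 × 3001 × 52.64 × 0.9276 × 0.8752 = 1.513 × 10^5 m
   = 151.3 km

D ≈ 151 km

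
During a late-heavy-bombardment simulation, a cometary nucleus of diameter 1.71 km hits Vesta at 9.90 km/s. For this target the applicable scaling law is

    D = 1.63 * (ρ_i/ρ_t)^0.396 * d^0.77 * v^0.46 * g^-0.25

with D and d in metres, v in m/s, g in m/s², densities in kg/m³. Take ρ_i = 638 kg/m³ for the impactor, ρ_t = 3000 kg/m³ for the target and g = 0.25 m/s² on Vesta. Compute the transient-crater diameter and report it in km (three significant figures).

D ≈ 26.5 km

In SI units: d = 1710 m, v = 9900 m/s.
(ρ_i/ρ_t)^0.396 = (638/3000)^0.396 = 0.5417
d^0.77 = 1710^0.77 = 308.6
v^0.46 = 9900^0.46 = 68.86
g^-0.25 = 0.25^-0.25 = 1.414
D = 1.63 × 0.5417 × 308.6 × 68.86 × 1.414 = 26531 m
   = 26.53 km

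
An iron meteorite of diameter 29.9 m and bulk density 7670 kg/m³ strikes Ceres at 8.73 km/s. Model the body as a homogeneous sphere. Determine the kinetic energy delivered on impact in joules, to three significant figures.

v = 8730 m/s.
Mass m = (π/6) ρ d³ = (π/6) × 7670 × (29.9)³ = 1.074 × 10^8 kg
E = ½ m v² = 0.5 × 1.074 × 10^8 × (8730)² = 4.093 × 10^15 J

E ≈ 4.09 × 10^15 J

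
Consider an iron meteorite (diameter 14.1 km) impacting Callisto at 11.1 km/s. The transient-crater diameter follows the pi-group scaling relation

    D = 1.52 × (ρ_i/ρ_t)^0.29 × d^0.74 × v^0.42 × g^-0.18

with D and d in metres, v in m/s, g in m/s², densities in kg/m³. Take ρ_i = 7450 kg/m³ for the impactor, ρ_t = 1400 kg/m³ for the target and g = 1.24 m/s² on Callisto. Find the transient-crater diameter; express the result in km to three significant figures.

D ≈ 140 km

In SI units: d = 14100 m, v = 11100 m/s.
(ρ_i/ρ_t)^0.29 = (7450/1400)^0.29 = 1.624
d^0.74 = 14100^0.74 = 1176
v^0.42 = 11100^0.42 = 50.01
g^-0.18 = 1.24^-0.18 = 0.9620
D = 1.52 × 1.624 × 1176 × 50.01 × 0.9620 = 1.397 × 10^5 m
   = 139.7 km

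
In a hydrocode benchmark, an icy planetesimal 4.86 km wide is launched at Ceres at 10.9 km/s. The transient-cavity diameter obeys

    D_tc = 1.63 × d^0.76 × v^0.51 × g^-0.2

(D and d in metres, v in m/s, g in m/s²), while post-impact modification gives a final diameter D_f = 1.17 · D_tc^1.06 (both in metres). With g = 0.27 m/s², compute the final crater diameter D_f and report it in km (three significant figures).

D_f ≈ 368 km

In SI: d = 4860 m, v = 10900 m/s.
d^0.76 = 4860^0.76 = 633.6
v^0.51 = 10900^0.51 = 114.6
g^-0.2 = 0.27^-0.2 = 1.299
D_tc = 1.63 × 633.6 × 114.6 × 1.299 = 1.537 × 10^5 m
D_f = 1.17 × (1.537 × 10^5)^1.06 = 3.682 × 10^5 m
     = 368.2 km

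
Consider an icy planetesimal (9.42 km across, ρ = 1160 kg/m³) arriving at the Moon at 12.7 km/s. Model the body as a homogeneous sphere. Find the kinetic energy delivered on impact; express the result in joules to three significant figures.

E ≈ 4.09 × 10^22 J

d = 9420 m; v = 12700 m/s.
Mass m = (π/6) ρ d³ = (π/6) × 1160 × (9420)³ = 5.077 × 10^14 kg
E = ½ m v² = 0.5 × 5.077 × 10^14 × (12700)² = 4.094 × 10^22 J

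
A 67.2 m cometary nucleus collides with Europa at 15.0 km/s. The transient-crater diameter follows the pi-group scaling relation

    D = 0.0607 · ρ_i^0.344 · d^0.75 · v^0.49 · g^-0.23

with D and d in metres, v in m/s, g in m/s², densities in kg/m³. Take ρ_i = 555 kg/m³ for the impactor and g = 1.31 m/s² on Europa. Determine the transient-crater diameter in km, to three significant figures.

In SI units: v = 15000 m/s.
ρ_i^0.344 = 555^0.344 = 8.791
d^0.75 = 67.2^0.75 = 23.47
v^0.49 = 15000^0.49 = 111.2
g^-0.23 = 1.31^-0.23 = 0.9398
D = 0.0607 × 8.791 × 23.47 × 111.2 × 0.9398 = 1309 m
   = 1.309 km

D ≈ 1.31 km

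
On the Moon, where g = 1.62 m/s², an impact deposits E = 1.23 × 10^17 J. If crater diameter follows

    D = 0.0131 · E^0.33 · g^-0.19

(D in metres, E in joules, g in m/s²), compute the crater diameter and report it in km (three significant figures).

D ≈ 5.21 km

E^0.33 = (1.23 × 10^17)^0.33 = 4.362 × 10^5
g^-0.19 = 1.62^-0.19 = 0.9124
D = 0.0131 × 4.362 × 10^5 × 0.9124 = 5214 m
   = 5.214 km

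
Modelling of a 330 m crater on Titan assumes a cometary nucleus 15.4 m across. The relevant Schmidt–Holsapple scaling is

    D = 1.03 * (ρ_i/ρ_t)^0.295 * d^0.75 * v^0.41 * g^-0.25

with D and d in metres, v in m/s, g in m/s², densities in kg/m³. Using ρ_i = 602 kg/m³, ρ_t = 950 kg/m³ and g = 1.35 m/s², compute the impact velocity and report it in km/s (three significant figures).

v ≈ 14.5 km/s

Rearranging for v: v = [D / (1.03 · (602/950)^0.295 · 15.4^0.75 · 1.35^-0.25)]^(1/0.41).
(602/950)^0.295 = 0.8741
15.4^0.75 = 7.774
1.35^-0.25 = 0.9277
Denominator = 1.03 × 0.8741 × 7.774 × 0.9277 = 6.493
D / 6.493 = 330 / 6.493 = 50.82
v = 50.82^(1/0.41) = 50.82^2.439 = 14488 m/s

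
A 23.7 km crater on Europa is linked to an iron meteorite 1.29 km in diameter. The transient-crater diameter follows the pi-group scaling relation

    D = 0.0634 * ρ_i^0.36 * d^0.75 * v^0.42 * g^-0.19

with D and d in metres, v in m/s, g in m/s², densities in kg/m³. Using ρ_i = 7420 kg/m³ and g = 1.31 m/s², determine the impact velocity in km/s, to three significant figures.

v ≈ 28.1 km/s

Rearranging for v: v = [D / (0.0634 · 7420^0.36 · 1290^0.75 · 1.31^-0.19)]^(1/0.42).
D = 23700 m.
7420^0.36 = 24.74
1290^0.75 = 215.2
1.31^-0.19 = 0.9500
Denominator = 0.0634 × 24.74 × 215.2 × 0.9500 = 320.7
D / 320.7 = 23700 / 320.7 = 73.90
v = 73.90^(1/0.42) = 73.90^2.381 = 28135 m/s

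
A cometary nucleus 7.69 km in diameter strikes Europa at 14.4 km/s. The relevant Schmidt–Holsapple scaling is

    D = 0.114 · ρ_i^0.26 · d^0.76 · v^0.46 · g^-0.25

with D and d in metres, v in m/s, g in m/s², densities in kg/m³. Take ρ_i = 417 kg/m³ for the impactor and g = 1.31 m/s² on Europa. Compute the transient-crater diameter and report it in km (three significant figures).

D ≈ 37.6 km

In SI units: d = 7690 m, v = 14400 m/s.
ρ_i^0.26 = 417^0.26 = 4.800
d^0.76 = 7690^0.76 = 898.1
v^0.46 = 14400^0.46 = 81.82
g^-0.25 = 1.31^-0.25 = 0.9347
D = 0.114 × 4.800 × 898.1 × 81.82 × 0.9347 = 37584 m
   = 37.58 km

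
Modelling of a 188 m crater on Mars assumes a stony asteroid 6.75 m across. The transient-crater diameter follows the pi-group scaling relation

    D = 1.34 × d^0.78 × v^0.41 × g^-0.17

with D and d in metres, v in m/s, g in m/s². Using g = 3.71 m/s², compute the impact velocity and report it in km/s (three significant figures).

Rearranging for v: v = [D / (1.34 · 6.75^0.78 · 3.71^-0.17)]^(1/0.41).
6.75^0.78 = 4.435
3.71^-0.17 = 0.8002
Denominator = 1.34 × 4.435 × 0.8002 = 4.756
D / 4.756 = 188 / 4.756 = 39.53
v = 39.53^(1/0.41) = 39.53^2.439 = 7851 m/s

v ≈ 7.85 km/s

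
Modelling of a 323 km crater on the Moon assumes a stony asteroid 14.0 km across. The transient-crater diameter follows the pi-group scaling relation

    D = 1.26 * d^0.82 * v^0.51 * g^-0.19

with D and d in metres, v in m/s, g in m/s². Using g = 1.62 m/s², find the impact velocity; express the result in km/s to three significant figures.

Rearranging for v: v = [D / (1.26 · 14000^0.82 · 1.62^-0.19)]^(1/0.51).
D = 323000 m.
14000^0.82 = 2511
1.62^-0.19 = 0.9124
Denominator = 1.26 × 2511 × 0.9124 = 2887
D / 2887 = 323000 / 2887 = 111.9
v = 111.9^(1/0.51) = 111.9^1.9608 = 10407 m/s

v ≈ 10.4 km/s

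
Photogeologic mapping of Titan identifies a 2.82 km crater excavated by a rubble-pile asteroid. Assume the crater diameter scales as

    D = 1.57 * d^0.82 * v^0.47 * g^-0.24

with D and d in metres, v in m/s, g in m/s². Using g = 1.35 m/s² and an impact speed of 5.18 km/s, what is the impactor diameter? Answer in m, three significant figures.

d ≈ 75.5 m

Rearranging for d: d = [D / (1.57 · 5180^0.47 · 1.35^-0.24)]^(1/0.82).
D = 2820 m.
5180^0.47 = 55.68
1.35^-0.24 = 0.9305
Denominator = 1.57 × 55.68 × 0.9305 = 81.34
D / 81.34 = 2820 / 81.34 = 34.67
d = 34.67^(1/0.82) = 34.67^1.2195 = 75.50 m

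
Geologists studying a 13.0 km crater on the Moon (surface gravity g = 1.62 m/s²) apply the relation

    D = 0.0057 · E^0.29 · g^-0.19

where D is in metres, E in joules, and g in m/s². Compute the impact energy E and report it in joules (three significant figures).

E ≈ 1.15 × 10^22 J

Rearranging: E = [D / (0.0057 · g^-0.19)]^(1/0.29).
D = 13000 m.
g^-0.19 = 1.62^-0.19 = 0.9124
D / (0.0057 × 0.9124) = 13000 / (5.201 × 10^-3) = 2.500 × 10^6
E = (2.500 × 10^6)^3.4483 = 1.153 × 10^22 J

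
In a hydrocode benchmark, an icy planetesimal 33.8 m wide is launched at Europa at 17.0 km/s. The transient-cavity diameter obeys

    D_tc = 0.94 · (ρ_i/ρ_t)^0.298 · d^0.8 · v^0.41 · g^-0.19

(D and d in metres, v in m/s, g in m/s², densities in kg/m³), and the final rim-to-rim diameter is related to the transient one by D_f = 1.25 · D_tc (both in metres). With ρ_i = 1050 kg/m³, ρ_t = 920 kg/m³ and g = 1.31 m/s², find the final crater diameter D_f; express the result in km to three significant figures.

v = 17000 m/s.
(ρ_i/ρ_t)^0.298 = (1050/920)^0.298 = 1.040
d^0.8 = 33.8^0.8 = 16.72
v^0.41 = 17000^0.41 = 54.26
g^-0.19 = 1.31^-0.19 = 0.9500
D_tc = 0.94 × 1.040 × 16.72 × 54.26 × 0.9500 = 842.6 m
D_f = 1.25 × 842.6 = 1053 m
     = 1.053 km

D_f ≈ 1.05 km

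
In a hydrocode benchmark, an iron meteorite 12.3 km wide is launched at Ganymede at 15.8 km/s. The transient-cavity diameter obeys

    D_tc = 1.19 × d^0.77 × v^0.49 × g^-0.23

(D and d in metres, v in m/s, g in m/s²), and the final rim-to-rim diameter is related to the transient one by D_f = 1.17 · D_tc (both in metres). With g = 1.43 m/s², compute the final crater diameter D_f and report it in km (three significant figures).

D_f ≈ 206 km

In SI: d = 12300 m, v = 15800 m/s.
d^0.77 = 12300^0.77 = 1410
v^0.49 = 15800^0.49 = 114.1
g^-0.23 = 1.43^-0.23 = 0.9210
D_tc = 1.19 × 1410 × 114.1 × 0.9210 = 1.763 × 10^5 m
D_f = 1.17 × 1.763 × 10^5 = 2.063 × 10^5 m
     = 206.3 km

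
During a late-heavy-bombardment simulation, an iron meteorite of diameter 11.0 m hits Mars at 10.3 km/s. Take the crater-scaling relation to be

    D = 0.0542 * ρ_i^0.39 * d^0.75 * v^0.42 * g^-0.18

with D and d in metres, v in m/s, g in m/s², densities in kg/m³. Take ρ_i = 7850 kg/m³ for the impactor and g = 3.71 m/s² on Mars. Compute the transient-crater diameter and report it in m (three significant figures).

D ≈ 414 m

In SI units: v = 10300 m/s.
ρ_i^0.39 = 7850^0.39 = 33.04
d^0.75 = 11^0.75 = 6.040
v^0.42 = 10300^0.42 = 48.46
g^-0.18 = 3.71^-0.18 = 0.7898
D = 0.0542 × 33.04 × 6.040 × 48.46 × 0.7898 = 414.0 m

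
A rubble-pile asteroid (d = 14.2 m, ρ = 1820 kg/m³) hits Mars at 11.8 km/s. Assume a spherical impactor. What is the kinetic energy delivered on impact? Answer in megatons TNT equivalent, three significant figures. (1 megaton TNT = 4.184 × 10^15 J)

E ≈ 0.0454 Mt TNT

v = 11800 m/s.
Mass m = (π/6) ρ d³ = (π/6) × 1820 × (14.2)³ = 2.729 × 10^6 kg
E = ½ m v² = 0.5 × 2.729 × 10^6 × (11800)² = 1.900 × 10^14 J
   = 1.900 × 10^14 / 4.184×10^15 = 0.04541 Mt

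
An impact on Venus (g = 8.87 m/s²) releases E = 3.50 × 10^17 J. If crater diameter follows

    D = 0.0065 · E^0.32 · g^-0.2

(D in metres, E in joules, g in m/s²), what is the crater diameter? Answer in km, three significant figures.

E^0.32 = (3.50 × 10^17)^0.32 = 4.112 × 10^5
g^-0.2 = 8.87^-0.2 = 0.6463
D = 0.0065 × 4.112 × 10^5 × 0.6463 = 1727 m
   = 1.727 km

D ≈ 1.73 km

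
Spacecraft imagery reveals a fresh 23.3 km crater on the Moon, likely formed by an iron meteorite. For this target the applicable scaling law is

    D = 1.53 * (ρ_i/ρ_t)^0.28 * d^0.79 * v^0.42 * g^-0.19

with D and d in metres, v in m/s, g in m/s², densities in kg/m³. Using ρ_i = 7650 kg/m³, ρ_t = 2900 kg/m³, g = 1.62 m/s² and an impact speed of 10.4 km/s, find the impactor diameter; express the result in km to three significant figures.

Rearranging for d: d = [D / (1.53 · (7650/2900)^0.28 · 10400^0.42 · 1.62^-0.19)]^(1/0.79).
D = 23300 m.
(7650/2900)^0.28 = 1.312
10400^0.42 = 48.66
1.62^-0.19 = 0.9124
Denominator = 1.53 × 1.312 × 48.66 × 0.9124 = 89.12
D / 89.12 = 23300 / 89.12 = 261.4
d = 261.4^(1/0.79) = 261.4^1.2658 = 1148 m

d ≈ 1.15 km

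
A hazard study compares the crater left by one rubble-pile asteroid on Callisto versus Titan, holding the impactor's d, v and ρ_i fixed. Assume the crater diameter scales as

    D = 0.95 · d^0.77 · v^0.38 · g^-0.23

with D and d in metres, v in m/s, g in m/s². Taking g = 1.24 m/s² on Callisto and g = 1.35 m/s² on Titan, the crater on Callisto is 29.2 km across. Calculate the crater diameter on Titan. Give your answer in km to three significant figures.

All impactor-dependent factors cancel in the ratio, leaving D_Titan/D_Callisto = (g_Titan/g_Callisto)^-0.23.
(1.35/1.24)^-0.23 = 1.089^-0.23 = 0.9806
D_Titan = 0.9806 × 29.2 km = 28.6 km

D ≈ 28.6 km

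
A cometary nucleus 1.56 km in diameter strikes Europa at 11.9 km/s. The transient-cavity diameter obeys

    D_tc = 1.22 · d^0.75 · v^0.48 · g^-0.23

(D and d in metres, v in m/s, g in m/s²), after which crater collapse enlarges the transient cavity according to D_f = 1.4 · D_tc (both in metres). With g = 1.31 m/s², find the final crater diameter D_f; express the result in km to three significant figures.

D_f ≈ 36.0 km

In SI: d = 1560 m, v = 11900 m/s.
d^0.75 = 1560^0.75 = 248.2
v^0.48 = 11900^0.48 = 90.42
g^-0.23 = 1.31^-0.23 = 0.9398
D_tc = 1.22 × 248.2 × 90.42 × 0.9398 = 25730 m
D_f = 1.4 × 25730 = 36022 m
     = 36.02 km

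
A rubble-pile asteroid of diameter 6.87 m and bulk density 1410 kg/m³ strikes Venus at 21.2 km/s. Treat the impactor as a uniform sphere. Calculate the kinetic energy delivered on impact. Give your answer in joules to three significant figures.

E ≈ 5.38 × 10^13 J

v = 21200 m/s.
Mass m = (π/6) ρ d³ = (π/6) × 1410 × (6.87)³ = 2.394 × 10^5 kg
E = ½ m v² = 0.5 × 2.394 × 10^5 × (21200)² = 5.380 × 10^13 J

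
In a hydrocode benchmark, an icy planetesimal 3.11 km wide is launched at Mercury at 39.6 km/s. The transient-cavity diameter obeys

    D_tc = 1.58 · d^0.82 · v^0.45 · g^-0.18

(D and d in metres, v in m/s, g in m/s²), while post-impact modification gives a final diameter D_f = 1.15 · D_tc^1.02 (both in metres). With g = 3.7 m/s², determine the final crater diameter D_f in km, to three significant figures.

D_f ≈ 155 km

In SI: d = 3110 m, v = 39600 m/s.
d^0.82 = 3110^0.82 = 731.2
v^0.45 = 39600^0.45 = 117.2
g^-0.18 = 3.7^-0.18 = 0.7902
D_tc = 1.58 × 731.2 × 117.2 × 0.7902 = 1.070 × 10^5 m
D_f = 1.15 × (1.070 × 10^5)^1.02 = 1.551 × 10^5 m
     = 155.1 km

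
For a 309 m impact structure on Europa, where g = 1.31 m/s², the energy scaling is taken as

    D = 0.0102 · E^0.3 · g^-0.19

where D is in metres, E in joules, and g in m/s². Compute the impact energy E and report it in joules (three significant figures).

Rearranging: E = [D / (0.0102 · g^-0.19)]^(1/0.3).
g^-0.19 = 1.31^-0.19 = 0.9500
D / (0.0102 × 0.9500) = 309 / (9.690 × 10^-3) = 3.189 × 10^4
E = (3.189 × 10^4)^3.3333 = 1.028 × 10^15 J

E ≈ 1.03 × 10^15 J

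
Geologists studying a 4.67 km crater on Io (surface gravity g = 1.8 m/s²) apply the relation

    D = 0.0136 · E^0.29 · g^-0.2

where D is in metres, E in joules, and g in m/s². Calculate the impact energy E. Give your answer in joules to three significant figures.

Rearranging: E = [D / (0.0136 · g^-0.2)]^(1/0.29).
D = 4670 m.
g^-0.2 = 1.8^-0.2 = 0.8891
D / (0.0136 × 0.8891) = 4670 / (0.01209) = 3.863 × 10^5
E = (3.863 × 10^5)^3.4483 = 1.842 × 10^19 J

E ≈ 1.84 × 10^19 J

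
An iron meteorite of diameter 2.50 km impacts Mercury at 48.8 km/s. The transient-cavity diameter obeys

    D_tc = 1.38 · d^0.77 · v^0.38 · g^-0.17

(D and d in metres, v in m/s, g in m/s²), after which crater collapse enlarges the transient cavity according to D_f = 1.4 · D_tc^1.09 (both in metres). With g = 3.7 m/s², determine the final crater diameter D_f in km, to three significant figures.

In SI: d = 2500 m, v = 48800 m/s.
d^0.77 = 2500^0.77 = 413.4
v^0.38 = 48800^0.38 = 60.48
g^-0.17 = 3.7^-0.17 = 0.8006
D_tc = 1.38 × 413.4 × 60.48 × 0.8006 = 27620 m
D_f = 1.4 × (27620)^1.09 = 97065 m
     = 97.06 km

D_f ≈ 97.1 km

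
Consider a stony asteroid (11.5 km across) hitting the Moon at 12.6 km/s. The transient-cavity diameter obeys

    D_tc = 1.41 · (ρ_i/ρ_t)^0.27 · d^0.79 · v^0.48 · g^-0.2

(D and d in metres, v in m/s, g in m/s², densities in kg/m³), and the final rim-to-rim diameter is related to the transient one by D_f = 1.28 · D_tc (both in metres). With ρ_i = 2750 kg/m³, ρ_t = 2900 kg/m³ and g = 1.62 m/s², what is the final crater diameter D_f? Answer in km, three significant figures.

In SI: d = 11500 m, v = 12600 m/s.
(ρ_i/ρ_t)^0.27 = (2750/2900)^0.27 = 0.9858
d^0.79 = 11500^0.79 = 1614
v^0.48 = 12600^0.48 = 92.93
g^-0.2 = 1.62^-0.2 = 0.9080
D_tc = 1.41 × 0.9858 × 1614 × 92.93 × 0.9080 = 1.893 × 10^5 m
D_f = 1.28 × 1.893 × 10^5 = 2.423 × 10^5 m
     = 242.3 km

D_f ≈ 242 km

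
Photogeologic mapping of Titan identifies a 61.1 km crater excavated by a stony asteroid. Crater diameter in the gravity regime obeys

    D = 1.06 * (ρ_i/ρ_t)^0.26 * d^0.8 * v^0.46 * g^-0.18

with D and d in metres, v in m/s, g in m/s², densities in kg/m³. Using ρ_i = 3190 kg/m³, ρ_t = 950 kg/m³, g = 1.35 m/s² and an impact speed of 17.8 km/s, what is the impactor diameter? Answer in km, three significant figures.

d ≈ 2.32 km

Rearranging for d: d = [D / (1.06 · (3190/950)^0.26 · 17800^0.46 · 1.35^-0.18)]^(1/0.8).
D = 61100 m.
(3190/950)^0.26 = 1.370
17800^0.46 = 90.20
1.35^-0.18 = 0.9474
Denominator = 1.06 × 1.370 × 90.20 × 0.9474 = 124.1
D / 124.1 = 61100 / 124.1 = 492.3
d = 492.3^(1/0.8) = 492.3^1.25 = 2319 m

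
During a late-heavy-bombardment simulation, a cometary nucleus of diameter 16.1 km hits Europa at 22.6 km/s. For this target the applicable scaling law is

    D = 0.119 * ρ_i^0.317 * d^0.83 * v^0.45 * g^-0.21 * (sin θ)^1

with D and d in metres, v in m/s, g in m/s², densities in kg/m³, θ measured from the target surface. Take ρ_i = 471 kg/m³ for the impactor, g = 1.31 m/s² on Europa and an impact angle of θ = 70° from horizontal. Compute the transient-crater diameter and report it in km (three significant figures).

D ≈ 210 km

In SI units: d = 16100 m, v = 22600 m/s.
ρ_i^0.317 = 471^0.317 = 7.036
d^0.83 = 16100^0.83 = 3102
v^0.45 = 22600^0.45 = 91.06
g^-0.21 = 1.31^-0.21 = 0.9449
(sin 70°)^1 = 0.9397^1 = 0.9397
D = 0.119 × 7.036 × 3102 × 91.06 × 0.9449 × 0.9397 = 2.100 × 10^5 m
   = 210.0 km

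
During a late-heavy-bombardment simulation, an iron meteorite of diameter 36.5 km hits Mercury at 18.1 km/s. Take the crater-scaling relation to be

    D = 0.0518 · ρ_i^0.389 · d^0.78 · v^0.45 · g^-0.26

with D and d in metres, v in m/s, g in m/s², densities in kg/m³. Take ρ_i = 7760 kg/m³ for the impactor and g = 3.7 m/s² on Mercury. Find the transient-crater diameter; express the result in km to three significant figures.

D ≈ 358 km

In SI units: d = 36500 m, v = 18100 m/s.
ρ_i^0.389 = 7760^0.389 = 32.60
d^0.78 = 36500^0.78 = 3619
v^0.45 = 18100^0.45 = 82.41
g^-0.26 = 3.7^-0.26 = 0.7117
D = 0.0518 × 32.60 × 3619 × 82.41 × 0.7117 = 3.584 × 10^5 m
   = 358.4 km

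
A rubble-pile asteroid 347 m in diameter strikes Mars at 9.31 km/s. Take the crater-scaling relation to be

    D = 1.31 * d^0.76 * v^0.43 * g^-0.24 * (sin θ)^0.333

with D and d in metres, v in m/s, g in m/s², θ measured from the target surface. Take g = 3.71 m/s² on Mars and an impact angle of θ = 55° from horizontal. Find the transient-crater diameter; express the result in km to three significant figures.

D ≈ 3.88 km

In SI units: v = 9310 m/s.
d^0.76 = 347^0.76 = 85.24
v^0.43 = 9310^0.43 = 50.89
g^-0.24 = 3.71^-0.24 = 0.7300
(sin 55°)^0.333 = 0.8192^0.333 = 0.9357
D = 1.31 × 85.24 × 50.89 × 0.7300 × 0.9357 = 3882 m
   = 3.882 km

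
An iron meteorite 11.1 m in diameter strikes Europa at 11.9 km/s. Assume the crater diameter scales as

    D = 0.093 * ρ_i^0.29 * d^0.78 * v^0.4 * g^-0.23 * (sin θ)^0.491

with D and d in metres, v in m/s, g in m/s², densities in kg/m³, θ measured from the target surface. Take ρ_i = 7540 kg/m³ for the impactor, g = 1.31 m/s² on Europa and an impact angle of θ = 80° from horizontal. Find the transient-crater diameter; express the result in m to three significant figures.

In SI units: v = 11900 m/s.
ρ_i^0.29 = 7540^0.29 = 13.32
d^0.78 = 11.1^0.78 = 6.537
v^0.4 = 11900^0.4 = 42.68
g^-0.23 = 1.31^-0.23 = 0.9398
(sin 80°)^0.491 = 0.9848^0.491 = 0.9925
D = 0.093 × 13.32 × 6.537 × 42.68 × 0.9398 × 0.9925 = 322.4 m

D ≈ 322 m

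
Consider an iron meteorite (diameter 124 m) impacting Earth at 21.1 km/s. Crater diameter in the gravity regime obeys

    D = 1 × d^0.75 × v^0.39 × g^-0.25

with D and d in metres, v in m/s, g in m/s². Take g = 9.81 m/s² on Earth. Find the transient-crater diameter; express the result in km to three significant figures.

In SI units: v = 21100 m/s.
d^0.75 = 124^0.75 = 37.16
v^0.39 = 21100^0.39 = 48.58
g^-0.25 = 9.81^-0.25 = 0.5650
D = 1 × 37.16 × 48.58 × 0.5650 = 1020 m
   = 1.020 km

D ≈ 1.02 km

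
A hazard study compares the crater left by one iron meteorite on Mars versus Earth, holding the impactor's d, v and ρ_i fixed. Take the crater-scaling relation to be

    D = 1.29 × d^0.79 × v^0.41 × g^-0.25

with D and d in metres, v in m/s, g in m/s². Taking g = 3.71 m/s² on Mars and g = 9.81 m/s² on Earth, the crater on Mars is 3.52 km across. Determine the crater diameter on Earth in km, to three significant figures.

D ≈ 2.76 km

All impactor-dependent factors cancel in the ratio, leaving D_Earth/D_Mars = (g_Earth/g_Mars)^-0.25.
(9.81/3.71)^-0.25 = 2.644^-0.25 = 0.7842
D_Earth = 0.7842 × 3.52 km = 2.76 km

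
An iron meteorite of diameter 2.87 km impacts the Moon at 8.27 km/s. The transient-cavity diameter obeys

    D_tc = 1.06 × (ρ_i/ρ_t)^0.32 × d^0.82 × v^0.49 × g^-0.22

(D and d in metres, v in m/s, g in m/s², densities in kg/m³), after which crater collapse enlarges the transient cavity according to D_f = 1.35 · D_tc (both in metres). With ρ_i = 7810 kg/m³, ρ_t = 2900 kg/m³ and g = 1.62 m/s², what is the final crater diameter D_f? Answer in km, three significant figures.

In SI: d = 2870 m, v = 8270 m/s.
(ρ_i/ρ_t)^0.32 = (7810/2900)^0.32 = 1.373
d^0.82 = 2870^0.82 = 684.6
v^0.49 = 8270^0.49 = 83.10
g^-0.22 = 1.62^-0.22 = 0.8993
D_tc = 1.06 × 1.373 × 684.6 × 83.10 × 0.8993 = 74460 m
D_f = 1.35 × 74460 = 1.005 × 10^5 m
     = 100.5 km

D_f ≈ 101 km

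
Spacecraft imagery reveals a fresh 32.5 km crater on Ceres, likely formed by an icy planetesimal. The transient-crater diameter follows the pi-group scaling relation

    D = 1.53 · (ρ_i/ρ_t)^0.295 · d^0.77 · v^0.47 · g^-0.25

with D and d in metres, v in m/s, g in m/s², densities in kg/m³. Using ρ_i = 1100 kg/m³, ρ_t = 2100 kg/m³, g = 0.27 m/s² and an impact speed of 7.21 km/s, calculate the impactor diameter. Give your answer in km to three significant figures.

Rearranging for d: d = [D / (1.53 · (1100/2100)^0.295 · 7210^0.47 · 0.27^-0.25)]^(1/0.77).
D = 32500 m.
(1100/2100)^0.295 = 0.8263
7210^0.47 = 65.05
0.27^-0.25 = 1.387
Denominator = 1.53 × 0.8263 × 65.05 × 1.387 = 114.1
D / 114.1 = 32500 / 114.1 = 284.8
d = 284.8^(1/0.77) = 284.8^1.2987 = 1541 m

d ≈ 1.54 km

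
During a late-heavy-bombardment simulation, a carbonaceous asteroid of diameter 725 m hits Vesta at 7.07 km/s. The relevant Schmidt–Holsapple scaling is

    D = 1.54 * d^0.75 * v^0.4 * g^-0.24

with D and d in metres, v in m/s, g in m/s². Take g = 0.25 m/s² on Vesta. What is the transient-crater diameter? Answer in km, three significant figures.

D ≈ 10.4 km

In SI units: v = 7070 m/s.
d^0.75 = 725^0.75 = 139.7
v^0.4 = 7070^0.4 = 34.66
g^-0.24 = 0.25^-0.24 = 1.395
D = 1.54 × 139.7 × 34.66 × 1.395 = 10402 m
   = 10.40 km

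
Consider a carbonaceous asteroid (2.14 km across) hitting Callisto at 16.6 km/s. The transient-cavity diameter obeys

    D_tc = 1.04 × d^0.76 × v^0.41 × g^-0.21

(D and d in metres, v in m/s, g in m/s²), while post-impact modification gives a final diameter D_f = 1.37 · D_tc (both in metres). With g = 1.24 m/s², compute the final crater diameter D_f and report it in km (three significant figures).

D_f ≈ 24.9 km

In SI: d = 2140 m, v = 16600 m/s.
d^0.76 = 2140^0.76 = 339.7
v^0.41 = 16600^0.41 = 53.73
g^-0.21 = 1.24^-0.21 = 0.9558
D_tc = 1.04 × 339.7 × 53.73 × 0.9558 = 18140 m
D_f = 1.37 × 18140 = 24852 m
     = 24.85 km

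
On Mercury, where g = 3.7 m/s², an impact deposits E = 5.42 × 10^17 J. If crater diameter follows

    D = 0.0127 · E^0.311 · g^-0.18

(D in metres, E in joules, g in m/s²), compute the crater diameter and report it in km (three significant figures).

D ≈ 3.29 km

E^0.311 = (5.42 × 10^17)^0.311 = 3.275 × 10^5
g^-0.18 = 3.7^-0.18 = 0.7902
D = 0.0127 × 3.275 × 10^5 × 0.7902 = 3287 m
   = 3.287 km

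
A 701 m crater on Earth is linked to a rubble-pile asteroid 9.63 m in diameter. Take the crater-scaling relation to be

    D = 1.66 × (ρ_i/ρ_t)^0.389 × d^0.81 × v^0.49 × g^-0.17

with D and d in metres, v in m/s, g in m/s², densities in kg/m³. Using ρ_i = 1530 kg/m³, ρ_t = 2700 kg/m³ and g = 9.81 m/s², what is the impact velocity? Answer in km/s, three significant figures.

Rearranging for v: v = [D / (1.66 · (1530/2700)^0.389 · 9.63^0.81 · 9.81^-0.17)]^(1/0.49).
(1530/2700)^0.389 = 0.8018
9.63^0.81 = 6.262
9.81^-0.17 = 0.6783
Denominator = 1.66 × 0.8018 × 6.262 × 0.6783 = 5.653
D / 5.653 = 701 / 5.653 = 124.0
v = 124.0^(1/0.49) = 124.0^2.0408 = 18718 m/s

v ≈ 18.7 km/s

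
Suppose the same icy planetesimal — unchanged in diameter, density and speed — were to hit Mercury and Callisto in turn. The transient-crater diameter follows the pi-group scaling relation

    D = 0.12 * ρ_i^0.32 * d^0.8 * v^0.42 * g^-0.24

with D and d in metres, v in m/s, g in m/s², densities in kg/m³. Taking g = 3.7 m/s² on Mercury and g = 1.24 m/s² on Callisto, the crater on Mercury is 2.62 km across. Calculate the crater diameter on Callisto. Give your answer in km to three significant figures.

All impactor-dependent factors cancel in the ratio, leaving D_Callisto/D_Mercury = (g_Callisto/g_Mercury)^-0.24.
(1.24/3.7)^-0.24 = 0.3351^-0.24 = 1.300
D_Callisto = 1.300 × 2.62 km = 3.41 km

D ≈ 3.41 km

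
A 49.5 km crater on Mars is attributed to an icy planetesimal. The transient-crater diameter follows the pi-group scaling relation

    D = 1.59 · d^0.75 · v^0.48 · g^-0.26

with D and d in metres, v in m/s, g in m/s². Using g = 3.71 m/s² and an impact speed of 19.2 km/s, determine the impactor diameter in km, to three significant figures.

d ≈ 2.80 km

Rearranging for d: d = [D / (1.59 · 19200^0.48 · 3.71^-0.26)]^(1/0.75).
D = 49500 m.
19200^0.48 = 113.8
3.71^-0.26 = 0.7112
Denominator = 1.59 × 113.8 × 0.7112 = 128.7
D / 128.7 = 49500 / 128.7 = 384.6
d = 384.6^(1/0.75) = 384.6^1.3333 = 2796 m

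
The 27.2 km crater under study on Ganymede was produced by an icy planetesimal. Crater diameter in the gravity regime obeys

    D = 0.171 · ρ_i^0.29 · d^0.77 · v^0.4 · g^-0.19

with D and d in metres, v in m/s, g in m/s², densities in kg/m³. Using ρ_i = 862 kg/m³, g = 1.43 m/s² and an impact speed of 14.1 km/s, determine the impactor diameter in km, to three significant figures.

d ≈ 3.41 km

Rearranging for d: d = [D / (0.171 · 862^0.29 · 14100^0.4 · 1.43^-0.19)]^(1/0.77).
D = 27200 m.
862^0.29 = 7.101
14100^0.4 = 45.68
1.43^-0.19 = 0.9343
Denominator = 0.171 × 7.101 × 45.68 × 0.9343 = 51.82
D / 51.82 = 27200 / 51.82 = 524.9
d = 524.9^(1/0.77) = 524.9^1.2987 = 3409 m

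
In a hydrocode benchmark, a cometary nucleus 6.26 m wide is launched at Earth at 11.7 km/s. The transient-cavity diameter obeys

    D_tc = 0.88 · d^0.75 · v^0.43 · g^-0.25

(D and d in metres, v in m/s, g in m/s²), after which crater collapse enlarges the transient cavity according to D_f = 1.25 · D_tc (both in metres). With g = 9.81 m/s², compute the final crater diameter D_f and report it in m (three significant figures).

D_f ≈ 138 m

v = 11700 m/s.
d^0.75 = 6.26^0.75 = 3.958
v^0.43 = 11700^0.43 = 56.15
g^-0.25 = 9.81^-0.25 = 0.5650
D_tc = 0.88 × 3.958 × 56.15 × 0.5650 = 110.5 m
D_f = 1.25 × 110.5 = 138.1 m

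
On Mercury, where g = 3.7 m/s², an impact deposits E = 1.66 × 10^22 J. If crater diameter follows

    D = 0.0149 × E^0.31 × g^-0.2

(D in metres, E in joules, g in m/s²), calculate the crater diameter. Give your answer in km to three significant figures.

E^0.31 = (1.66 × 10^22)^0.31 = 7.731 × 10^6
g^-0.2 = 3.7^-0.2 = 0.7698
D = 0.0149 × 7.731 × 10^6 × 0.7698 = 88675 m
   = 88.67 km

D ≈ 88.7 km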